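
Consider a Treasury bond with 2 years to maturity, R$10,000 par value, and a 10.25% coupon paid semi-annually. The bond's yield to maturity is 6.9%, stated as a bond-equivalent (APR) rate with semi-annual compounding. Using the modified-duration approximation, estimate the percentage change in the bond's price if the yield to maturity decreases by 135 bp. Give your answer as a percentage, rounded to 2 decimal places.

Periodic yield y = 0.0345. Modified duration first:
  t   CF        PV=CF/(1+0.0345)^t    t·PV
  1       512.50       495.4084       495.4084
  2       512.50       478.8868       957.7736
  3       512.50       462.9162     1,388.7486
  4    10,512.50     9,178.7603    36,715.0412
  Σ                 10,615.9717    39,556.9719
P = 10,615.9717; D_Mac = 3.72618 half-year periods = 1.86309 yrs; D_mod = 1.86309/(1+0.0345) = 1.80095 yrs.
ΔP/P ≈ -D_mod · Δy = -1.80095 × (-0.0135) = +0.024313 = +2.4313%.

+2.43%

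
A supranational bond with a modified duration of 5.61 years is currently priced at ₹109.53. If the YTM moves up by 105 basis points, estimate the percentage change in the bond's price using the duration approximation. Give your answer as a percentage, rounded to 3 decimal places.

Duration approximation: ΔP/P ≈ -D_mod · Δy = -5.61 × (+0.0105) = -0.058905.
As a percentage: -5.8905%.

-5.891%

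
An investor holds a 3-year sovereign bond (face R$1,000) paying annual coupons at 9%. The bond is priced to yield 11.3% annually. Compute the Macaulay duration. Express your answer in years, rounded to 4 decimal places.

Periodic yield y = 0.113. Discount each cash flow and weight by its year:
  t   CF        PV=CF/(1+0.113)^t    t·PV
  1        90.00        80.8625        80.8625
  2        90.00        72.6528       145.3055
  3     1,090.00       790.5712     2,371.7137
  Σ                    944.0865     2,597.8818
Price P = Σ PV = 944.0865.
Macaulay duration = Σ(t·PV) / P = 2,597.8818 / 944.0865 = 2.75174 years.

2.7517 years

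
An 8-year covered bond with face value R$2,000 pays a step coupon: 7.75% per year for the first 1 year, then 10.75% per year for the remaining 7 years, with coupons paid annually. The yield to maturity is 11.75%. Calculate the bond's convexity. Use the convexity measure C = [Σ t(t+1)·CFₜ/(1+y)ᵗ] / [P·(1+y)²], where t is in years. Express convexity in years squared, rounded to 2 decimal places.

37.03

With y = 0.1175:
  t   CF        PV=CF/(1+0.1175)^t    t·PV        t(t+1)·PV
  1       155.00       138.7025       138.7025         277.4049
  2       215.00       172.1644       344.3288       1,032.9865
  3       215.00       154.0621       462.1864       1,848.7454
  4       215.00       137.8632       551.4528       2,757.2639
  5       215.00       123.3675       616.8376       3,701.0253
  6       215.00       110.3960       662.3759       4,636.6313
  7       215.00        98.7884       691.5185       5,532.1477
  8     2,215.00       910.7380     7,285.9043      65,573.1388
  Σ                  1,846.0821    10,753.3066      85,359.3437
P = 1,846.0821.
Convexity = Σ t(t+1)·PV / [P·(1+y)²] = 85,359.3437 / (1,846.0821 × 1.248806) = 37.02585.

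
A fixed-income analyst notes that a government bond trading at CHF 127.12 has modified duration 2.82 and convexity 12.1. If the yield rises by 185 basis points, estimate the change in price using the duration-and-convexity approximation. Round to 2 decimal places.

-CHF 6.37

Duration effect: -D_mod·Δy = -2.82 × (+0.0185) = -0.052170
Convexity effect: ½·C·(Δy)² = 0.5 × 12.1 × (0.0185)² = +0.0020706125
ΔP/P ≈ -0.052170 + 0.0020706125 = -0.0500993875
ΔP ≈ 127.12 × (-0.0500993875) = -6.368634139.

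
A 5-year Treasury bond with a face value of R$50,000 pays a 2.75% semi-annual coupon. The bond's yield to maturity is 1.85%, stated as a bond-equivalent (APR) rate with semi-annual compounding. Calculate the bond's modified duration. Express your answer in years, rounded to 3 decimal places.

4.670 years

Periodic yield y = 0.00925. First find Macaulay duration:
  t   CF        PV=CF/(1+0.00925)^t    t·PV
  1       687.50       681.1989       681.1989
  2       687.50       674.9556     1,349.9111
  3       687.50       668.7695     2,006.3084
  4       687.50       662.6400     2,650.5601
  5       687.50       656.5668     3,282.8340
  6       687.50       650.5492     3,903.2953
  7       687.50       644.5868     4,512.1075
  8       687.50       638.6790     5,109.4320
  9       687.50       632.8254     5,695.4283
  10   50,687.50    46,228.8714   462,288.7137
  Σ                 52,139.6425   491,479.7893
P = 52,139.6425; Macaulay duration = 491,479.7893 / 52,139.6425 = 9.42622 half-year periods = 4.71311 years.
Modified duration = D_Mac / (1 + y) = 4.71311 / 1.00925 = 4.66991 years.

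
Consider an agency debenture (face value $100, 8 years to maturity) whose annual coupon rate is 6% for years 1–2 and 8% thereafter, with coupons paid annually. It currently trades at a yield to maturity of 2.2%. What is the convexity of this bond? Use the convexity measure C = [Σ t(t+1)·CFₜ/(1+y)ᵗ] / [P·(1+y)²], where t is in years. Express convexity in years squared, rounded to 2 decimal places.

53.40

With y = 0.022:
  t   CF        PV=CF/(1+0.022)^t    t·PV        t(t+1)·PV
  1         6.00         5.8708         5.8708          11.7417
  2         6.00         5.7445        11.4889          34.4668
  3         8.00         7.4944        22.4832          89.9329
  4         8.00         7.3331        29.3323         146.6616
  5         8.00         7.1752        35.8761         215.2567
  6         8.00         7.0208        42.1246         294.8722
  7         8.00         6.8696        48.0875         384.6996
  8       108.00        90.7437       725.9498       6,533.5480
  Σ                    138.2521       921.2133       7,711.1795
P = 138.2521.
Convexity = Σ t(t+1)·PV / [P·(1+y)²] = 7,711.1795 / (138.2521 × 1.044484) = 53.40072.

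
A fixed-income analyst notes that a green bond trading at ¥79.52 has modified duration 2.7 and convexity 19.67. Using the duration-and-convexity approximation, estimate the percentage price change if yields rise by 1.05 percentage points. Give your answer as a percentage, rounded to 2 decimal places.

Duration effect: -D_mod·Δy = -2.7 × (+0.0105) = -0.028350
Convexity effect: ½·C·(Δy)² = 0.5 × 19.67 × (0.0105)² = +0.00108430875
ΔP/P ≈ -0.028350 + 0.00108430875 = -0.02726569125
= -2.726569125%.

-2.73%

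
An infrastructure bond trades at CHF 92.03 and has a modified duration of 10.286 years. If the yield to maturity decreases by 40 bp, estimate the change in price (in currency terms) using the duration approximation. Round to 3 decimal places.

+CHF 3.786

Duration approximation: ΔP/P ≈ -D_mod · Δy = -10.286 × (-0.004) = +0.041144.
ΔP ≈ 92.03 × (+0.041144) = +3.78648232.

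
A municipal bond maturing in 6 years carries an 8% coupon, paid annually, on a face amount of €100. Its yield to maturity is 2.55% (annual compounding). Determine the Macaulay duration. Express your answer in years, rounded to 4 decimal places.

Periodic yield y = 0.0255. Discount each cash flow and weight by its year:
  t   CF        PV=CF/(1+0.0255)^t    t·PV
  1         8.00         7.8011         7.8011
  2         8.00         7.6071        15.2142
  3         8.00         7.4179        22.2538
  4         8.00         7.2335        28.9339
  5         8.00         7.0536        35.2681
  6       108.00        92.8560       557.1357
  Σ                    129.9691       666.6068
Price P = Σ PV = 129.9691.
Macaulay duration = Σ(t·PV) / P = 666.6068 / 129.9691 = 5.12896 years.

5.1290 years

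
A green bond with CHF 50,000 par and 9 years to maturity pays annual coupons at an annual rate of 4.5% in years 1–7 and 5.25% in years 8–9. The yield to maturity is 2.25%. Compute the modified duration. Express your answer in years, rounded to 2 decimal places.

Periodic yield y = 0.0225. First find Macaulay duration:
  t   CF        PV=CF/(1+0.0225)^t    t·PV
  1     2,250.00     2,200.4890     2,200.4890
  2     2,250.00     2,152.0675     4,304.1350
  3     2,250.00     2,104.7115     6,314.1344
  4     2,250.00     2,058.3975     8,233.5901
  5     2,250.00     2,013.1027    10,065.5136
  6     2,250.00     1,968.8046    11,812.8277
  7     2,250.00     1,925.4813    13,478.3690
  8     2,625.00     2,196.9632    17,575.7053
  9    52,625.00    43,074.6997   387,672.2976
  Σ                 59,694.7170   461,657.0616
P = 59,694.7170; Macaulay duration = 461,657.0616 / 59,694.7170 = 7.73363 years.
Modified duration = D_Mac / (1 + y) = 7.73363 / 1.0225 = 7.56346 years.

7.56 years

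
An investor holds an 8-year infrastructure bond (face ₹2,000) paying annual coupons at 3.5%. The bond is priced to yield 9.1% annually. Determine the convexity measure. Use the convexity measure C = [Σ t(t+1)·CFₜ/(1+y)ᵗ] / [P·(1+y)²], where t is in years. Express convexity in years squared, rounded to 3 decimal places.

49.592

With y = 0.091:
  t   CF        PV=CF/(1+0.091)^t    t·PV        t(t+1)·PV
  1        70.00        64.1613        64.1613         128.3226
  2        70.00        58.8096       117.6193         352.8579
  3        70.00        53.9043       161.7130         646.8522
  4        70.00        49.4082       197.6328         988.1640
  5        70.00        45.2871       226.4354       1,358.6123
  6        70.00        41.5097       249.0582       1,743.4072
  7        70.00        38.0474       266.3317       2,130.6534
  8     2,070.00     1,031.2699     8,250.1592      74,251.4326
  Σ                  1,382.3976     9,533.1109      81,600.3021
P = 1,382.3976.
Convexity = Σ t(t+1)·PV / [P·(1+y)²] = 81,600.3021 / (1,382.3976 × 1.190281) = 49.59174.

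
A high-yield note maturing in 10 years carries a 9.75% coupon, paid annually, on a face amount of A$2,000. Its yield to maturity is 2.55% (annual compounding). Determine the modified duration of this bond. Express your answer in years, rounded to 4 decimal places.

Periodic yield y = 0.0255. First find Macaulay duration:
  t   CF        PV=CF/(1+0.0255)^t    t·PV
  1       195.00       190.1511       190.1511
  2       195.00       185.4229       370.8457
  3       195.00       180.8122       542.4365
  4       195.00       176.3161       705.2644
  5       195.00       171.9318       859.6592
  6       195.00       167.6566     1,005.9395
  7       195.00       163.4877     1,144.4136
  8       195.00       159.4224     1,275.3791
  9       195.00       155.4582     1,399.1238
  10    2,195.00     1,706.3884    17,063.8835
  Σ                  3,257.0473    24,557.0963
P = 3,257.0473; Macaulay duration = 24,557.0963 / 3,257.0473 = 7.53968 years.
Modified duration = D_Mac / (1 + y) = 7.53968 / 1.0255 = 7.35220 years.

7.3522 years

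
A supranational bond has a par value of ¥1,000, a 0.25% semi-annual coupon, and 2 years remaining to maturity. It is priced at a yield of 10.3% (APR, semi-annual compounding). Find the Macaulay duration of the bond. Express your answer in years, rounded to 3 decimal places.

1.996 years

Periodic yield y = 0.0515. Discount each cash flow and weight by its period:
  t   CF        PV=CF/(1+0.0515)^t    t·PV
  1         1.25         1.1888         1.1888
  2         1.25         1.1306         2.2611
  3         1.25         1.0752         3.2255
  4     1,001.25       819.0406     3,276.1623
  Σ                    822.4351     3,282.8378
Price P = Σ PV = 822.4351.
Macaulay duration = Σ(t·PV) / P = 3,282.8378 / 822.4351 = 3.99161 half-year periods.
In years: 3.99161 / 2 = 1.99580 years.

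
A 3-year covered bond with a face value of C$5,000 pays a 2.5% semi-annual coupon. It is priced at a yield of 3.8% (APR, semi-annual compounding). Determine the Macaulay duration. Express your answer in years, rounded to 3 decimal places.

Periodic yield y = 0.019. Discount each cash flow and weight by its period:
  t   CF        PV=CF/(1+0.019)^t    t·PV
  1        62.50        61.3346        61.3346
  2        62.50        60.1910       120.3820
  3        62.50        59.0687       177.2061
  4        62.50        57.9673       231.8693
  5        62.50        56.8865       284.4324
  6     5,062.50     4,521.8894    27,131.3362
  Σ                  4,817.3375    28,006.5607
Price P = Σ PV = 4,817.3375.
Macaulay duration = Σ(t·PV) / P = 28,006.5607 / 4,817.3375 = 5.81370 half-year periods.
In years: 5.81370 / 2 = 2.90685 years.

2.907 years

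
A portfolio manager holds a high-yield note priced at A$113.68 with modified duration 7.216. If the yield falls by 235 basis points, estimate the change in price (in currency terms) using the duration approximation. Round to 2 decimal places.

+A$19.28

Duration approximation: ΔP/P ≈ -D_mod · Δy = -7.216 × (-0.0235) = +0.169576.
ΔP ≈ 113.68 × (+0.169576) = +19.27739968.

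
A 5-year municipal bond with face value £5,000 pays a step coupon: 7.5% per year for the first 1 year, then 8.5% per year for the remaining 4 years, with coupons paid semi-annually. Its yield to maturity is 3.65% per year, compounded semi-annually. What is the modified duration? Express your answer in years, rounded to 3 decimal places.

Periodic yield y = 0.01825. First find Macaulay duration:
  t   CF        PV=CF/(1+0.01825)^t    t·PV
  1       187.50       184.1395       184.1395
  2       187.50       180.8391       361.6783
  3       212.50       201.2777       603.8331
  4       212.50       197.6702       790.6809
  5       212.50       194.1274       970.6370
  6       212.50       190.6481     1,143.8884
  7       212.50       187.2311     1,310.6177
  8       212.50       183.8754     1,471.0030
  9       212.50       180.5798     1,625.2182
  10    5,212.50     4,350.1264    43,501.2644
  Σ                  6,050.5147    51,962.9606
P = 6,050.5147; Macaulay duration = 51,962.9606 / 6,050.5147 = 8.58819 half-year periods = 4.29409 years.
Modified duration = D_Mac / (1 + y) = 4.29409 / 1.01825 = 4.21713 years.

4.217 years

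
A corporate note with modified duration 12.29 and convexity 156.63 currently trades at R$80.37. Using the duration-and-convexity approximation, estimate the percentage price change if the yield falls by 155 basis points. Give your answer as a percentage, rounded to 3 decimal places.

+20.931%

Duration effect: -D_mod·Δy = -12.29 × (-0.0155) = +0.190495
Convexity effect: ½·C·(Δy)² = 0.5 × 156.63 × (-0.0155)² = +0.01881517875
ΔP/P ≈ +0.190495 + 0.01881517875 = +0.20931017875
= +20.931017875%.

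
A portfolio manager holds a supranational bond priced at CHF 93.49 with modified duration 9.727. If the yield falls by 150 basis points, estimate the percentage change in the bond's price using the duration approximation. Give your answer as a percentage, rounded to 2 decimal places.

+14.59%

Duration approximation: ΔP/P ≈ -D_mod · Δy = -9.727 × (-0.015) = +0.145905.
As a percentage: +14.5905%.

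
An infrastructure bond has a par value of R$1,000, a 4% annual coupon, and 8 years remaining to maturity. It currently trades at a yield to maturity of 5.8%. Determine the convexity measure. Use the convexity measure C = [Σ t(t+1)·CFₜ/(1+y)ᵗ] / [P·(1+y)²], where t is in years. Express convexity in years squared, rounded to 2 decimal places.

53.00

With y = 0.058:
  t   CF        PV=CF/(1+0.058)^t    t·PV        t(t+1)·PV
  1        40.00        37.8072        37.8072          75.6144
  2        40.00        35.7346        71.4692         214.4075
  3        40.00        33.7756       101.3268         405.3071
  4        40.00        31.9240       127.6960         638.4800
  5        40.00        30.1739       150.8696         905.2174
  6        40.00        28.5198       171.1186       1,197.8302
  7        40.00        26.9563       188.6941       1,509.5529
  8     1,040.00       662.4422     5,299.5377      47,695.8392
  Σ                    887.3336     6,148.5191      52,642.2487
P = 887.3336.
Convexity = Σ t(t+1)·PV / [P·(1+y)²] = 52,642.2487 / (887.3336 × 1.119364) = 53.00004.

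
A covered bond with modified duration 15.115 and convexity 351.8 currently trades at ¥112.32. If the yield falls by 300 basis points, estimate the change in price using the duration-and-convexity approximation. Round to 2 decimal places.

Duration effect: -D_mod·Δy = -15.115 × (-0.03) = +0.453450
Convexity effect: ½·C·(Δy)² = 0.5 × 351.8 × (-0.03)² = +0.1583100
ΔP/P ≈ +0.453450 + 0.1583100 = +0.611760
ΔP ≈ 112.32 × (+0.611760) = +68.7128832.

+¥68.71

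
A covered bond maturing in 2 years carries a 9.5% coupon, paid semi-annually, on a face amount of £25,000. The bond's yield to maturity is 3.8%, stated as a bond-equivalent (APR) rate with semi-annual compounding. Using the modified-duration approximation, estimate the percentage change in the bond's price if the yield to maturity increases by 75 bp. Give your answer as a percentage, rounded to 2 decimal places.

Periodic yield y = 0.019. Modified duration first:
  t   CF        PV=CF/(1+0.019)^t    t·PV
  1     1,187.50     1,165.3582     1,165.3582
  2     1,187.50     1,143.6292     2,287.2585
  3     1,187.50     1,122.3054     3,366.9163
  4    26,187.50    24,288.3104    97,153.2416
  Σ                 27,719.6033   103,972.7745
P = 27,719.6033; D_Mac = 3.75088 half-year periods = 1.87544 yrs; D_mod = 1.87544/(1+0.019) = 1.84047 yrs.
ΔP/P ≈ -D_mod · Δy = -1.84047 × (+0.0075) = -0.013804 = -1.3804%.

-1.38%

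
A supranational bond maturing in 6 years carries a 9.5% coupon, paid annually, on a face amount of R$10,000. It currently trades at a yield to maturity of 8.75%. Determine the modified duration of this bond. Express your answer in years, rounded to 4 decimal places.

Periodic yield y = 0.0875. First find Macaulay duration:
  t   CF        PV=CF/(1+0.0875)^t    t·PV
  1       950.00       873.5632       873.5632
  2       950.00       803.2765     1,606.5530
  3       950.00       738.6451     2,215.9352
  4       950.00       679.2139     2,716.8555
  5       950.00       624.5645     3,122.8224
  6    10,950.00     6,619.7033    39,718.2199
  Σ                 10,338.9665    50,253.9492
P = 10,338.9665; Macaulay duration = 50,253.9492 / 10,338.9665 = 4.86064 years.
Modified duration = D_Mac / (1 + y) = 4.86064 / 1.0875 = 4.46955 years.

4.4696 years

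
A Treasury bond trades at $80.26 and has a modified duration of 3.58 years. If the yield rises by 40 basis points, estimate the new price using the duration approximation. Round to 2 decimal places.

Duration approximation: ΔP/P ≈ -D_mod · Δy = -3.58 × (+0.004) = -0.014320.
New price ≈ 80.26 × (1 - 0.014320) = 79.1106768.

$79.11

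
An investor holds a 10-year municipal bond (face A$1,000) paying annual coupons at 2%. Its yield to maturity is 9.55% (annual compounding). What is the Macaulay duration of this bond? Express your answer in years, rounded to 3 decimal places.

Periodic yield y = 0.0955. Discount each cash flow and weight by its year:
  t   CF        PV=CF/(1+0.0955)^t    t·PV
  1        20.00        18.2565        18.2565
  2        20.00        16.6650        33.3300
  3        20.00        15.2122        45.6367
  4        20.00        13.8861        55.5444
  5        20.00        12.6756        63.3779
  6        20.00        11.5706        69.4236
  7        20.00        10.5619        73.9335
  8        20.00         9.6412        77.1296
  9        20.00         8.8007        79.2065
  10    1,020.00       409.7098     4,097.0980
  Σ                    526.9797     4,612.9368
Price P = Σ PV = 526.9797.
Macaulay duration = Σ(t·PV) / P = 4,612.9368 / 526.9797 = 8.75354 years.

8.754 years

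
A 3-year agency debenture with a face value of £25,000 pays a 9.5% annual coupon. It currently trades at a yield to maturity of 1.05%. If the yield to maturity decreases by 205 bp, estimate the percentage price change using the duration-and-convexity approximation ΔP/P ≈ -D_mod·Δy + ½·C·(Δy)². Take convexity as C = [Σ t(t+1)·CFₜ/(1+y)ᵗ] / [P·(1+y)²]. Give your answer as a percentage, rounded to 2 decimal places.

+5.85%

With y = 0.0105:
  t   CF        PV=CF/(1+0.0105)^t    t·PV        t(t+1)·PV
  1     2,375.00     2,350.3216     2,350.3216       4,700.6432
  2     2,375.00     2,325.8997     4,651.7994      13,955.3981
  3    27,375.00    26,530.4841    79,591.4522     318,365.8090
  Σ                 31,206.7054    86,593.5732     337,021.8503
P = 31,206.7054; D_Mac = 2.77484 yrs; D_mod = 2.74601 yrs; C = 10.57639.
Duration effect: -2.74601 × (-0.0205) = +0.056293
Convexity effect: 0.5 × 10.57639 × (-0.0205)² = +0.0022224
ΔP/P ≈ +0.056293 + 0.0022224 = +0.058515 = +5.8515%.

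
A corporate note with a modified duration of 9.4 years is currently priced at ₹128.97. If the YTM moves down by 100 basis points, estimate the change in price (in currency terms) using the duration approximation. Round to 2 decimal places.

Duration approximation: ΔP/P ≈ -D_mod · Δy = -9.4 × (-0.01) = +0.094000.
ΔP ≈ 128.97 × (+0.094000) = +12.12318.

+₹12.12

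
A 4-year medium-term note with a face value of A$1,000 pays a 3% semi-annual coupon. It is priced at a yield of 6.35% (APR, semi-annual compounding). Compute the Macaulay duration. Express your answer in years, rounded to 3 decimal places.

Periodic yield y = 0.03175. Discount each cash flow and weight by its period:
  t   CF        PV=CF/(1+0.03175)^t    t·PV
  1        15.00        14.5384        14.5384
  2        15.00        14.0910        28.1820
  3        15.00        13.6574        40.9722
  4        15.00        13.2371        52.9485
  5        15.00        12.8298        64.1489
  6        15.00        12.4350        74.6098
  7        15.00        12.0523        84.3661
  8     1,015.00       790.4424     6,323.5391
  Σ                    883.2833     6,683.3049
Price P = Σ PV = 883.2833.
Macaulay duration = Σ(t·PV) / P = 6,683.3049 / 883.2833 = 7.56643 half-year periods.
In years: 7.56643 / 2 = 3.78322 years.

3.783 years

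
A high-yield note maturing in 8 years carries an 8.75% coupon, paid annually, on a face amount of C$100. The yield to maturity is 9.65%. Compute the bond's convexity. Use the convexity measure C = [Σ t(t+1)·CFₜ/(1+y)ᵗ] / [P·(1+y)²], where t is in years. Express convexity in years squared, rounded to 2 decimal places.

40.58

With y = 0.0965:
  t   CF        PV=CF/(1+0.0965)^t    t·PV        t(t+1)·PV
  1         8.75         7.9799         7.9799          15.9599
  2         8.75         7.2776        14.5553          43.6659
  3         8.75         6.6372        19.9115          79.6459
  4         8.75         6.0530        24.2122         121.0608
  5         8.75         5.5203        27.6016         165.6098
  6         8.75         5.0345        30.2070         211.4489
  7         8.75         4.5914        32.1400         257.1199
  8       108.75        52.0427       416.3419       3,747.0775
  Σ                     95.1368       572.9494       4,641.5886
P = 95.1368.
Convexity = Σ t(t+1)·PV / [P·(1+y)²] = 4,641.5886 / (95.1368 × 1.202312) = 40.57896.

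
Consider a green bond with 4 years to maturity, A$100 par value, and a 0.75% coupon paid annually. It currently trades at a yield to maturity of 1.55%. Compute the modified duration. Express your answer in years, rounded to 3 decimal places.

Periodic yield y = 0.0155. First find Macaulay duration:
  t   CF        PV=CF/(1+0.0155)^t    t·PV
  1         0.75         0.7386         0.7386
  2         0.75         0.7273         1.4546
  3         0.75         0.7162         2.1485
  4       100.75        94.7382       378.9530
  Σ                     96.9203       383.2946
P = 96.9203; Macaulay duration = 383.2946 / 96.9203 = 3.95474 years.
Modified duration = D_Mac / (1 + y) = 3.95474 / 1.0155 = 3.89438 years.

3.894 years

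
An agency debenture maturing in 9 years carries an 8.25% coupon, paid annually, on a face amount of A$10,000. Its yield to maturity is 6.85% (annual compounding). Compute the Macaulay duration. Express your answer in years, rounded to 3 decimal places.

6.801 years

Periodic yield y = 0.0685. Discount each cash flow and weight by its year:
  t   CF        PV=CF/(1+0.0685)^t    t·PV
  1       825.00       772.1104       772.1104
  2       825.00       722.6115     1,445.2231
  3       825.00       676.2860     2,028.8579
  4       825.00       632.9302     2,531.7209
  5       825.00       592.3540     2,961.7699
  6       825.00       554.3790     3,326.2741
  7       825.00       518.8386     3,631.8701
  8       825.00       485.5766     3,884.6127
  9    10,825.00     5,962.8951    53,666.0556
  Σ                 10,917.9814    74,248.4947
Price P = Σ PV = 10,917.9814.
Macaulay duration = Σ(t·PV) / P = 74,248.4947 / 10,917.9814 = 6.80057 years.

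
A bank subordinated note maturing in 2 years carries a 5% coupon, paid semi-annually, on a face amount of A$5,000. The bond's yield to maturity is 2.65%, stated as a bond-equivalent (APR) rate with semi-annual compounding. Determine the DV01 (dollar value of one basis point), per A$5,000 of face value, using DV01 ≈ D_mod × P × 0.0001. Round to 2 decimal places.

Periodic yield y = 0.01325.
  t   CF        PV=CF/(1+0.01325)^t    t·PV
  1       125.00       123.3654       123.3654
  2       125.00       121.7522       243.5044
  3       125.00       120.1601       360.4802
  4     5,125.00     4,862.1396    19,448.5582
  Σ                  5,227.4172    20,175.9082
P = 5,227.4172; D_Mac = 3.85963 half-year periods = 1.92982 yrs; D_mod = 1.90458 yrs.
DV01 ≈ 1.90458 × 5,227.4172 × 0.0001 = 0.995604.

A$1.00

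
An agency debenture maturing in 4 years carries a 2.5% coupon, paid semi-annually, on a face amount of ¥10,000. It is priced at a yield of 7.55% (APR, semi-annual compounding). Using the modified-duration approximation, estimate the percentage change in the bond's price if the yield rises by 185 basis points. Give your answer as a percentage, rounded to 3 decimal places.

-6.793%

Periodic yield y = 0.03775. Modified duration first:
  t   CF        PV=CF/(1+0.03775)^t    t·PV
  1       125.00       120.4529       120.4529
  2       125.00       116.0712       232.1424
  3       125.00       111.8489       335.5468
  4       125.00       107.7802       431.1209
  5       125.00       103.8595       519.2976
  6       125.00       100.0814       600.4887
  7       125.00        96.4408       675.0856
  8    10,125.00     7,527.5404    60,220.3233
  Σ                  8,284.0754    63,134.4581
P = 8,284.0754; D_Mac = 7.62118 half-year periods = 3.81059 yrs; D_mod = 3.81059/(1+0.03775) = 3.67197 yrs.
ΔP/P ≈ -D_mod · Δy = -3.67197 × (+0.0185) = -0.067932 = -6.7932%.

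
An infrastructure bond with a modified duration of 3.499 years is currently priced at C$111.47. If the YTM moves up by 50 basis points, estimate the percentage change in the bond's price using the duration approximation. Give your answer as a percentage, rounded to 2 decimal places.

-1.75%

Duration approximation: ΔP/P ≈ -D_mod · Δy = -3.499 × (+0.005) = -0.017495.
As a percentage: -1.7495%.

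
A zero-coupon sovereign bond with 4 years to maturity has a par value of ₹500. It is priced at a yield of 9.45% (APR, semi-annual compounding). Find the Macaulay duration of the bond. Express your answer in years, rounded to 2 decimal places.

4.00 years

A zero-coupon bond has a single cash flow at maturity, so its Macaulay duration equals its maturity: 4 years.
(Equivalently: 8 semi-annual periods ÷ 2 = 4 years.)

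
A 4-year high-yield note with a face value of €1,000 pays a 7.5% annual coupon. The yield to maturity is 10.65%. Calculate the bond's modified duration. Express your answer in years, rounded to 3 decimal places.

3.233 years

Periodic yield y = 0.1065. First find Macaulay duration:
  t   CF        PV=CF/(1+0.1065)^t    t·PV
  1        75.00        67.7813        67.7813
  2        75.00        61.2574       122.5148
  3        75.00        55.3614       166.0842
  4     1,075.00       717.1381     2,868.5524
  Σ                    901.5382     3,224.9326
P = 901.5382; Macaulay duration = 3,224.9326 / 901.5382 = 3.57714 years.
Modified duration = D_Mac / (1 + y) = 3.57714 / 1.1065 = 3.23285 years.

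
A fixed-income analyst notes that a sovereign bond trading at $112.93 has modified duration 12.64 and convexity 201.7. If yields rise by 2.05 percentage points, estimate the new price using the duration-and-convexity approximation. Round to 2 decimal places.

$88.45

Duration effect: -D_mod·Δy = -12.64 × (+0.0205) = -0.259120
Convexity effect: ½·C·(Δy)² = 0.5 × 201.7 × (0.0205)² = +0.0423822125
ΔP/P ≈ -0.259120 + 0.0423822125 = -0.2167377875
New price ≈ 112.93 × (1 - 0.2167377875) = 88.453801657625.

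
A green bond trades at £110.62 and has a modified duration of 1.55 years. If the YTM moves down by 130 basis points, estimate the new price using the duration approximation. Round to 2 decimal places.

Duration approximation: ΔP/P ≈ -D_mod · Δy = -1.55 × (-0.013) = +0.020150.
New price ≈ 110.62 × (1 + 0.020150) = 112.848993.

£112.85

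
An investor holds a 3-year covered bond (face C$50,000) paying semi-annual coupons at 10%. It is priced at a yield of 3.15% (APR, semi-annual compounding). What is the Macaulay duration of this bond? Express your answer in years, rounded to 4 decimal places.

Periodic yield y = 0.01575. Discount each cash flow and weight by its period:
  t   CF        PV=CF/(1+0.01575)^t    t·PV
  1     2,500.00     2,461.2355     2,461.2355
  2     2,500.00     2,423.0722     4,846.1443
  3     2,500.00     2,385.5005     7,156.5016
  4     2,500.00     2,348.5115     9,394.0459
  5     2,500.00     2,312.0960    11,560.4798
  6    52,500.00    47,801.1470   286,806.8818
  Σ                 59,731.5626   322,225.2888
Price P = Σ PV = 59,731.5626.
Macaulay duration = Σ(t·PV) / P = 322,225.2888 / 59,731.5626 = 5.39456 half-year periods.
In years: 5.39456 / 2 = 2.69728 years.

2.6973 years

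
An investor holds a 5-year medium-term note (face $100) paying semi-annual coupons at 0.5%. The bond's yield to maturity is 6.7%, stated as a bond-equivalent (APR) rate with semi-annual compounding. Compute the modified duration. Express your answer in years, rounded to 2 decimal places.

4.77 years

Periodic yield y = 0.0335. First find Macaulay duration:
  t   CF        PV=CF/(1+0.0335)^t    t·PV
  1         0.25         0.2419         0.2419
  2         0.25         0.2341         0.4681
  3         0.25         0.2265         0.6794
  4         0.25         0.2191         0.8765
  5         0.25         0.2120         1.0601
  6         0.25         0.2052         1.2309
  7         0.25         0.1985         1.3895
  8         0.25         0.1921         1.5365
  9         0.25         0.1858         1.6726
  10      100.25        72.1074       721.0736
  Σ                     74.0225       730.2292
P = 74.0225; Macaulay duration = 730.2292 / 74.0225 = 9.86496 half-year periods = 4.93248 years.
Modified duration = D_Mac / (1 + y) = 4.93248 / 1.0335 = 4.77260 years.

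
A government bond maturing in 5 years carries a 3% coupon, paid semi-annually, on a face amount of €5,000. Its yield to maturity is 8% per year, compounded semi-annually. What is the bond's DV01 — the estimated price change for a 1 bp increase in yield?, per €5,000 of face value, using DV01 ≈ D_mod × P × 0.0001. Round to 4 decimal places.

€1.7754

Periodic yield y = 0.04.
  t   CF        PV=CF/(1+0.04)^t    t·PV
  1        75.00        72.1154        72.1154
  2        75.00        69.3417       138.6834
  3        75.00        66.6747       200.0242
  4        75.00        64.1103       256.4413
  5        75.00        61.6445       308.2227
  6        75.00        59.2736       355.6415
  7        75.00        56.9938       398.9569
  8        75.00        54.8018       438.4141
  9        75.00        52.6940       474.2460
  10    5,075.00     3,428.4882    34,284.8816
  Σ                  3,986.1380    36,927.6270
P = 3,986.1380; D_Mac = 9.26401 half-year periods = 4.63201 yrs; D_mod = 4.45385 yrs.
DV01 ≈ 4.45385 × 3,986.1380 × 0.0001 = 1.775367.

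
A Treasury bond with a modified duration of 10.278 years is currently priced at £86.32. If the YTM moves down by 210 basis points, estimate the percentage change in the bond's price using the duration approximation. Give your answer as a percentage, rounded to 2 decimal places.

Duration approximation: ΔP/P ≈ -D_mod · Δy = -10.278 × (-0.021) = +0.215838.
As a percentage: +21.5838%.

+21.58%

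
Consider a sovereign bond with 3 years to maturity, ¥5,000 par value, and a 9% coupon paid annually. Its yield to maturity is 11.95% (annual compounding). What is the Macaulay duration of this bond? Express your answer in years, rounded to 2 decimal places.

2.75 years

Periodic yield y = 0.1195. Discount each cash flow and weight by its year:
  t   CF        PV=CF/(1+0.1195)^t    t·PV
  1       450.00       401.9652       401.9652
  2       450.00       359.0578       718.1155
  3     5,450.00     3,884.4024    11,653.2071
  Σ                  4,645.4253    12,773.2877
Price P = Σ PV = 4,645.4253.
Macaulay duration = Σ(t·PV) / P = 12,773.2877 / 4,645.4253 = 2.74965 years.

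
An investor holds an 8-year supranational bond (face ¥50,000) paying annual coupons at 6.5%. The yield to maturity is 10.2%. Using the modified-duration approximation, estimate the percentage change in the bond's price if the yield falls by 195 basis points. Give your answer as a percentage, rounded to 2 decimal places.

Periodic yield y = 0.102. Modified duration first:
  t   CF        PV=CF/(1+0.102)^t    t·PV
  1     3,250.00     2,949.1833     2,949.1833
  2     3,250.00     2,676.2099     5,352.4198
  3     3,250.00     2,428.5026     7,285.5079
  4     3,250.00     2,203.7229     8,814.8916
  5     3,250.00     1,999.7485     9,998.7427
  6     3,250.00     1,814.6538    10,887.9231
  7     3,250.00     1,646.6913    11,526.8393
  8    53,250.00    24,483.1253   195,865.0027
  Σ                 40,201.8378   252,680.5104
P = 40,201.8378; D_Mac = 6.28530 yrs; D_mod = 6.28530/(1+0.102) = 5.70354 yrs.
ΔP/P ≈ -D_mod · Δy = -5.70354 × (-0.0195) = +0.111219 = +11.1219%.

+11.12%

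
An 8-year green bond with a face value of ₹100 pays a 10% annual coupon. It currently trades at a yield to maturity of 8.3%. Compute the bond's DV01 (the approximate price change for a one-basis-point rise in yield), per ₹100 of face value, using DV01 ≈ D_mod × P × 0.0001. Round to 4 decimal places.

₹0.0605

Periodic yield y = 0.083.
  t   CF        PV=CF/(1+0.083)^t    t·PV
  1        10.00         9.2336         9.2336
  2        10.00         8.5260        17.0519
  3        10.00         7.8725        23.6176
  4        10.00         7.2692        29.0768
  5        10.00         6.7121        33.5604
  6        10.00         6.1977        37.1861
  7        10.00         5.7227        40.0589
  8       110.00        58.1253       465.0022
  Σ                    109.6590       654.7875
P = 109.6590; D_Mac = 5.97112 yrs; D_mod = 5.51350 yrs.
DV01 ≈ 5.51350 × 109.6590 × 0.0001 = 0.060461.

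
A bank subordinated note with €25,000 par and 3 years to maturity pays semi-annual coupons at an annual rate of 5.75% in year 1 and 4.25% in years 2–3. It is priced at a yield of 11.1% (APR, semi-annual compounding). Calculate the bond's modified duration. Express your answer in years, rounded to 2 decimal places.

Periodic yield y = 0.0555. First find Macaulay duration:
  t   CF        PV=CF/(1+0.0555)^t    t·PV
  1       718.75       680.9569       680.9569
  2       718.75       645.1510     1,290.3020
  3       531.25       451.7771     1,355.3314
  4       531.25       428.0219     1,712.0876
  5       531.25       405.5158     2,027.5789
  6    25,531.25    18,463.8665   110,783.1992
  Σ                 21,075.2892   117,849.4560
P = 21,075.2892; Macaulay duration = 117,849.4560 / 21,075.2892 = 5.59183 half-year periods = 2.79592 years.
Modified duration = D_Mac / (1 + y) = 2.79592 / 1.0555 = 2.64890 years.

2.65 years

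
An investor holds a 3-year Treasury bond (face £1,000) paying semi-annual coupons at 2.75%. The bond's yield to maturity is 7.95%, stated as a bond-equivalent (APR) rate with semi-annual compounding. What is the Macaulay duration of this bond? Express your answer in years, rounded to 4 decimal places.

2.8908 years

Periodic yield y = 0.03975. Discount each cash flow and weight by its period:
  t   CF        PV=CF/(1+0.03975)^t    t·PV
  1        13.75        13.2243        13.2243
  2        13.75        12.7188        25.4375
  3        13.75        12.2325        36.6976
  4        13.75        11.7649        47.0595
  5        13.75        11.3151        56.5755
  6     1,013.75       802.3379     4,814.0272
  Σ                    863.5934     4,993.0216
Price P = Σ PV = 863.5934.
Macaulay duration = Σ(t·PV) / P = 4,993.0216 / 863.5934 = 5.78168 half-year periods.
In years: 5.78168 / 2 = 2.89084 years.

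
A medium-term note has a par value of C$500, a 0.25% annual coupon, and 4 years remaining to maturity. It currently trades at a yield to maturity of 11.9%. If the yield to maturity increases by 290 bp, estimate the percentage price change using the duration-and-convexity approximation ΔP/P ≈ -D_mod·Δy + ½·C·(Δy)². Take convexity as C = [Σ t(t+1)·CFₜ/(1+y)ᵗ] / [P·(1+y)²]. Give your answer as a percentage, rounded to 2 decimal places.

With y = 0.119:
  t   CF        PV=CF/(1+0.119)^t    t·PV        t(t+1)·PV
  1         1.25         1.1171         1.1171           2.2341
  2         1.25         0.9983         1.9965           5.9896
  3         1.25         0.8921         2.6763          10.7054
  4       501.25       319.6937     1,278.7747       6,393.8734
  Σ                    322.7011     1,284.5646       6,412.8026
P = 322.7011; D_Mac = 3.98066 yrs; D_mod = 3.55734 yrs; C = 15.87038.
Duration effect: -3.55734 × (+0.029) = -0.103163
Convexity effect: 0.5 × 15.87038 × (0.029)² = +0.0066735
ΔP/P ≈ -0.103163 + 0.0066735 = -0.096489 = -9.6489%.

-9.65%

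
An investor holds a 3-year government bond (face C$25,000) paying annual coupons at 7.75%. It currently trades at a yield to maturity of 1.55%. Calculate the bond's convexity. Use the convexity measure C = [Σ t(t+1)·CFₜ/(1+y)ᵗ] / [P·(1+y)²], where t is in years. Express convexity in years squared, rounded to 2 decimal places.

10.64

With y = 0.0155:
  t   CF        PV=CF/(1+0.0155)^t    t·PV        t(t+1)·PV
  1     1,937.50     1,907.9271     1,907.9271       3,815.8543
  2     1,937.50     1,878.8056     3,757.6113      11,272.8339
  3    26,937.50    25,722.7564    77,168.2691     308,673.0764
  Σ                 29,509.4891    82,833.8075     323,761.7645
P = 29,509.4891.
Convexity = Σ t(t+1)·PV / [P·(1+y)²] = 323,761.7645 / (29,509.4891 × 1.031240) = 10.63908.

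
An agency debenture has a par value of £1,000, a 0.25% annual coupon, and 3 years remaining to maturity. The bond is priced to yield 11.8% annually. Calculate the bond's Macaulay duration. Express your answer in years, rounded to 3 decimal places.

Periodic yield y = 0.118. Discount each cash flow and weight by its year:
  t   CF        PV=CF/(1+0.118)^t    t·PV
  1         2.50         2.2361         2.2361
  2         2.50         2.0001         4.0002
  3     1,002.50       717.3960     2,152.1881
  Σ                    721.6323     2,158.4245
Price P = Σ PV = 721.6323.
Macaulay duration = Σ(t·PV) / P = 2,158.4245 / 721.6323 = 2.99103 years.

2.991 years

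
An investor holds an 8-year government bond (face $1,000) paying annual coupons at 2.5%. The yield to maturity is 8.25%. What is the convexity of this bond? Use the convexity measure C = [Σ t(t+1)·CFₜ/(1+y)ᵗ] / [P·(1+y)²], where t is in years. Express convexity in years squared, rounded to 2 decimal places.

With y = 0.0825:
  t   CF        PV=CF/(1+0.0825)^t    t·PV        t(t+1)·PV
  1        25.00        23.0947        23.0947          46.1894
  2        25.00        21.3346        42.6692         128.0075
  3        25.00        19.7086        59.1259         236.5035
  4        25.00        18.2066        72.8263         364.1316
  5        25.00        16.8190        84.0951         504.5704
  6        25.00        15.5372        93.2232         652.5621
  7        25.00        14.3531       100.4715         803.7717
  8     1,025.00       543.6265     4,349.0121      39,141.1086
  Σ                    672.6803     4,824.5178      41,876.8447
P = 672.6803.
Convexity = Σ t(t+1)·PV / [P·(1+y)²] = 41,876.8447 / (672.6803 × 1.171806) = 53.12629.

53.13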